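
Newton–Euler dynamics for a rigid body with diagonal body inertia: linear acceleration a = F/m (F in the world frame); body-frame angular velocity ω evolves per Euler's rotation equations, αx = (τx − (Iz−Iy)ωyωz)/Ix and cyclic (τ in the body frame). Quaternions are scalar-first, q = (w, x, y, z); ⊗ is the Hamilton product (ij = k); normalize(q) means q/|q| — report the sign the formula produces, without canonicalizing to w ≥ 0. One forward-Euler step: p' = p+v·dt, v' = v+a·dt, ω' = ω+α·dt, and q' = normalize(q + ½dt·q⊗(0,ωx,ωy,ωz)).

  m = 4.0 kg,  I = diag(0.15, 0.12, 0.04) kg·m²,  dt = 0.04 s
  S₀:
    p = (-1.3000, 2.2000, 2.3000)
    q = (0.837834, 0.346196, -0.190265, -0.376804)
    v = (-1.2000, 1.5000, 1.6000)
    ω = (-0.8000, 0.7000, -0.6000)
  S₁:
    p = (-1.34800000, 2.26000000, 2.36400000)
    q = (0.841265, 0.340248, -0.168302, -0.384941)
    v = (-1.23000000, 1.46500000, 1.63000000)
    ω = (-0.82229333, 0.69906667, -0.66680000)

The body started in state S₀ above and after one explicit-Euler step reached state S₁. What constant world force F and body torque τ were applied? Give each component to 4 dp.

F = (-3.0000, -3.5000, 3.0000)
τ = (-0.0500, 0.0500, -0.0500)

velocity change Δv = (-0.03000000, -0.03500000, 0.03000000)
m·(v₁−v₀)/dt = (-3.0000, -3.5000, 3.0000)
rate change Δω = (-0.02229333, -0.00093333, -0.06680000)
I·α + gyro = (-0.0500, 0.0500, -0.0500)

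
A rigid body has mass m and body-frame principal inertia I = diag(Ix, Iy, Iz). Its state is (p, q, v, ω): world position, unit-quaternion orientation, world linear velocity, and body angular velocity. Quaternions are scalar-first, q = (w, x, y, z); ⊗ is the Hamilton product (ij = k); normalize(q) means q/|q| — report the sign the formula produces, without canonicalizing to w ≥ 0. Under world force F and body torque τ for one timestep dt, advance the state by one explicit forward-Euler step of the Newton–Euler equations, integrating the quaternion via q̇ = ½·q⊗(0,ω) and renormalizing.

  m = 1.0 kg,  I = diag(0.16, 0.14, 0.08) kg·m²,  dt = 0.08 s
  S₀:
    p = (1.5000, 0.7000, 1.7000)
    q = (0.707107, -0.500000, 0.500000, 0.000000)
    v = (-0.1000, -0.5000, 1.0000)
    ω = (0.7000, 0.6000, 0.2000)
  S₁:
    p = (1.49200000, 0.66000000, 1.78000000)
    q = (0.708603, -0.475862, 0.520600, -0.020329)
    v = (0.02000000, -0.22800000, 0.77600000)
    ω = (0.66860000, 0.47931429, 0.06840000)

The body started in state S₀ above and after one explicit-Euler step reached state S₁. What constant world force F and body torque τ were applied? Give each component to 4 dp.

F = (1.5000, 3.4000, -2.8000)
τ = (-0.0700, -0.2000, -0.1400)

Δv = v₁−v₀ = (0.12000000, 0.27200000, -0.22400000)
F = m·Δv/dt = (1.5000, 3.4000, -2.8000)
Δω = ω₁−ω₀ = (-0.03140000, -0.12068571, -0.13160000)
applied torque τ = (-0.0700, -0.2000, -0.1400)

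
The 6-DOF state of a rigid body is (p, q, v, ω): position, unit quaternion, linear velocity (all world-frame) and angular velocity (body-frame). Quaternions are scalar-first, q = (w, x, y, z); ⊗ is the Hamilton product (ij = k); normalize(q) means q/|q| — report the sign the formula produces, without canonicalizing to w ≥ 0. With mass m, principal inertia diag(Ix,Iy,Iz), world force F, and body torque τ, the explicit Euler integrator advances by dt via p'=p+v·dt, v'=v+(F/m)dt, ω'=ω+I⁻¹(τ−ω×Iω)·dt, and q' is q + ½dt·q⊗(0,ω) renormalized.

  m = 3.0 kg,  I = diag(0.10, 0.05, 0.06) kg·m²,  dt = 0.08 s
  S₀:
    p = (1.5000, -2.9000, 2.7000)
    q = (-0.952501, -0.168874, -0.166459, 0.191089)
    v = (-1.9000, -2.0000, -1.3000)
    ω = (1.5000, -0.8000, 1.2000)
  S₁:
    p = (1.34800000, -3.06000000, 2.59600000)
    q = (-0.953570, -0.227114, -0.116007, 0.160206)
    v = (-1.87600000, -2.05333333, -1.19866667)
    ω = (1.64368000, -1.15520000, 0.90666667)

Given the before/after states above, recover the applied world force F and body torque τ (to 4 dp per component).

F = (0.9000, -2.0000, 3.8000)
τ = (0.1700, -0.1500, -0.1600)

Δv = v₁−v₀ = (0.02400000, -0.05333333, 0.10133333)
applied force F = (0.9000, -2.0000, 3.8000)
Δω = ω₁−ω₀ = (0.14368000, -0.35520000, -0.29333333)
gyro term ω₀×Iω₀ = (-0.0096, 0.0720, 0.0600)
τ = I·(Δω/dt) + ω₀×(Iω₀) = (0.1700, -0.1500, -0.1600)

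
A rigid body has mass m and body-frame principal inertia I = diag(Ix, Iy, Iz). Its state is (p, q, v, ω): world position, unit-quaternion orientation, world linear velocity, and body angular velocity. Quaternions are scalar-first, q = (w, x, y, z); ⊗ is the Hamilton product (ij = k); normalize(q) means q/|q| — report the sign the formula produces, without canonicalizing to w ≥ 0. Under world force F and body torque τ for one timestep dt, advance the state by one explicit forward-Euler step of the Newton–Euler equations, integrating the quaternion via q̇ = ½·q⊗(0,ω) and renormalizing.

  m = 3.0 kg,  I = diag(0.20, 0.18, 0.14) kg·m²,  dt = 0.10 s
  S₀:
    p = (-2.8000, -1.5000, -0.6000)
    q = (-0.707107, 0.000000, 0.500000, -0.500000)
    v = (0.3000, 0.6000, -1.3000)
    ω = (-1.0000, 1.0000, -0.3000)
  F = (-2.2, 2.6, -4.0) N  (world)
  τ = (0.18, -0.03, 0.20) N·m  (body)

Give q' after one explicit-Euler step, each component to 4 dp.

q' = (-0.7377, 0.0527, 0.4884, -0.4632)

q⊗(0,ω) = (-0.6500000, 1.0571070, -0.2071070, 0.7121321)
q + ½dt·q⊗(0,ω), renormalized = (-0.7377, 0.0527, 0.4884, -0.4632)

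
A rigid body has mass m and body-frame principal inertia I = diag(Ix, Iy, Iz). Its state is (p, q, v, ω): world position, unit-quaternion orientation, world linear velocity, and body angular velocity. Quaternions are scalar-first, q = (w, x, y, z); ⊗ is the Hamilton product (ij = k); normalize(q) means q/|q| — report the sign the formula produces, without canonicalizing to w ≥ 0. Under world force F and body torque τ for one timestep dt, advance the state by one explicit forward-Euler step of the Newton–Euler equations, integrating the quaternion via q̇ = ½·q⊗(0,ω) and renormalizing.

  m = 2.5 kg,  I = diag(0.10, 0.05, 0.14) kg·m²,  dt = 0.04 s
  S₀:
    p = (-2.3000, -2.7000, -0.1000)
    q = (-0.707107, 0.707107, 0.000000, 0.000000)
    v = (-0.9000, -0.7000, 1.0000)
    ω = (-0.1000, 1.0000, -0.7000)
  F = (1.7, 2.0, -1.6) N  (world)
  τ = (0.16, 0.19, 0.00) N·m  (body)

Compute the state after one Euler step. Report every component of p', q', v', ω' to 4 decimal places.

new position p' = (-2.3360, -2.7280, -0.0600)
v' = v + a·dt = (-0.8728, -0.6680, 0.9744)
ω×(Iω) gyroscopic = (-0.0630, -0.0028, 0.0050)
angular accel α = (2.2300, 3.8560, -0.0357)
ω' = ω + α·dt = (-0.0108, 1.1542, -0.7014)
2q̇ = q⊗(0,ω) = (0.0707107, 0.0707107, -0.2121321, 1.2020819)
q' = normalize(q + ½dt·q⊗(0,ω)) = (-0.7055, 0.7083, -0.0042, 0.0240)

p' = (-2.3360, -2.7280, -0.0600)
q' = (-0.7055, 0.7083, -0.0042, 0.0240)
v' = (-0.8728, -0.6680, 0.9744)
ω' = (-0.0108, 1.1542, -0.7014)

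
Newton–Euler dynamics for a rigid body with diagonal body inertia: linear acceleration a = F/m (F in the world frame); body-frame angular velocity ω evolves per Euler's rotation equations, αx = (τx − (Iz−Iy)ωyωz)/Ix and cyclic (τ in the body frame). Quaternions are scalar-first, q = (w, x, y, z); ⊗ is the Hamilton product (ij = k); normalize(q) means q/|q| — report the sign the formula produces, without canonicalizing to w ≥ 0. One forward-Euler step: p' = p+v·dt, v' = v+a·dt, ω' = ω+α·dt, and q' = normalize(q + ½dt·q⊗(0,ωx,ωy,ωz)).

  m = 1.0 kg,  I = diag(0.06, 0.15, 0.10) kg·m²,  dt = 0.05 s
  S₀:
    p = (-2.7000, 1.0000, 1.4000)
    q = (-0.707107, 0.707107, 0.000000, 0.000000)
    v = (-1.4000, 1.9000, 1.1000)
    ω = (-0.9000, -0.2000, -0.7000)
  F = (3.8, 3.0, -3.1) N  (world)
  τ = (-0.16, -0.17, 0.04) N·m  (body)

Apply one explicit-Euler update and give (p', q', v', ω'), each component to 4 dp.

p' = (-2.7700, 1.0950, 1.4550)
q' = (-0.6909, 0.7227, 0.0159, 0.0088)
v' = (-1.2100, 2.0500, 0.9450)
ω' = (-1.0275, -0.2483, -0.6881)

new position p' = (-2.7700, 1.0950, 1.4550)
v' = v + a·dt = (-1.2100, 2.0500, 0.9450)
gyro term ω×Iω = (-0.0070, -0.0252, 0.0162)
angular accel α = (-2.5500, -0.9653, 0.2380)
new body rate ω' = (-1.0275, -0.2483, -0.6881)
2q̇ = q⊗(0,ω) = (0.6363963, 0.6363963, 0.6363963, 0.3535535)
updated quaternion q' = (-0.6909, 0.7227, 0.0159, 0.0088)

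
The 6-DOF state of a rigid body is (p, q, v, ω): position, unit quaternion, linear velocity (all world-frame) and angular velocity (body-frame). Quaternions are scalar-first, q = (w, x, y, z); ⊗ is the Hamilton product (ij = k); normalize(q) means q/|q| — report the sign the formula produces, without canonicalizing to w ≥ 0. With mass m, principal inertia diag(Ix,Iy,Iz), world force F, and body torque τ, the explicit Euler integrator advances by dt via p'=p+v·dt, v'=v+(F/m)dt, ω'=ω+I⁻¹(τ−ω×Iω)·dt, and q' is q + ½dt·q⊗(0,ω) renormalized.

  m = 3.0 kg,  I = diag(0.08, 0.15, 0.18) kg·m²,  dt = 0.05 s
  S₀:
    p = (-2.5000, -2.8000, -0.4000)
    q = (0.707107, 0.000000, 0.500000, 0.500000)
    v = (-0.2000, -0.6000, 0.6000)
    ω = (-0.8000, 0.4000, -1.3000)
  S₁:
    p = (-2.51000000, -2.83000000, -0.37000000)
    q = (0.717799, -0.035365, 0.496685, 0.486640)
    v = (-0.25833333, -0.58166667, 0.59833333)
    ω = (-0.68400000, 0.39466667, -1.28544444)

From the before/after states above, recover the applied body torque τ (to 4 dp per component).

rate change Δω = (0.11600000, -0.00533333, 0.01455556)
ω₀×(Iω₀) = (-0.0156, -0.1040, -0.0224)
applied torque τ = (0.1700, -0.1200, 0.0300)

τ = (0.1700, -0.1200, 0.0300)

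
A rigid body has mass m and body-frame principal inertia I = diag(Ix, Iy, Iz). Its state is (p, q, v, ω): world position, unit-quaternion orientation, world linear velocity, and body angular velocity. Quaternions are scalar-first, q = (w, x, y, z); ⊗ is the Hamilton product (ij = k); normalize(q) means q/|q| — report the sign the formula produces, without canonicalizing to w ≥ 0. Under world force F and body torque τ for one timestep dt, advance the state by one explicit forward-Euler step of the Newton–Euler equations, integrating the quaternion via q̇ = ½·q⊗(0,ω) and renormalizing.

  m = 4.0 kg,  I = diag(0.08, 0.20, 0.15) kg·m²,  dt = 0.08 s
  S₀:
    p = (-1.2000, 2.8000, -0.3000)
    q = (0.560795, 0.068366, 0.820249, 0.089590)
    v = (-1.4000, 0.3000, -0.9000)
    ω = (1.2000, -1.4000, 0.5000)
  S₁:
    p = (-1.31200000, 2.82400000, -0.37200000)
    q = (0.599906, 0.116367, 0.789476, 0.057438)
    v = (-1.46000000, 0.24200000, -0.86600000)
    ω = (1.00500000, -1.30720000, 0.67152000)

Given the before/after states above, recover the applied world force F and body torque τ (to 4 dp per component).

ω₁ − ω₀ = (-0.19500000, 0.09280000, 0.17152000)
applied torque τ = (-0.1600, 0.1900, 0.1200)
velocity change Δv = (-0.06000000, -0.05800000, 0.03400000)
F = m·Δv/dt = (-3.0000, -2.9000, 1.7000)

F = (-3.0000, -2.9000, 1.7000)
τ = (-0.1600, 0.1900, 0.1200)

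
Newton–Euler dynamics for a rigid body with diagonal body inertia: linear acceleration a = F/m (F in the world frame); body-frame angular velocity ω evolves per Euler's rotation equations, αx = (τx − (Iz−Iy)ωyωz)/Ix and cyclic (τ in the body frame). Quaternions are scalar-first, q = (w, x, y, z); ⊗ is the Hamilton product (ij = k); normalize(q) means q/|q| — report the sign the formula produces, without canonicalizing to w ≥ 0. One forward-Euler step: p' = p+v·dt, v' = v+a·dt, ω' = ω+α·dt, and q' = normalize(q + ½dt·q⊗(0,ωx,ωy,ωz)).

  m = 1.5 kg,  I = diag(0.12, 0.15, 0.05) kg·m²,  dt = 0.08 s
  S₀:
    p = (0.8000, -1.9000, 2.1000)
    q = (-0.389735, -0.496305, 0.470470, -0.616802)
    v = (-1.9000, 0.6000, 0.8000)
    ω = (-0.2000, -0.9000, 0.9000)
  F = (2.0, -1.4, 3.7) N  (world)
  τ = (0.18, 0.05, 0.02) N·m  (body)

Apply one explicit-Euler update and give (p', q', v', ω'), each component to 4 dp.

p' = (0.6480, -1.8520, 2.1640)
q' = (-0.3541, -0.4978, 0.5066, -0.6084)
v' = (-1.7933, 0.5253, 0.9973)
ω' = (-0.1340, -0.8666, 0.9234)

gyro term ω×Iω = (0.0810, -0.0126, 0.0054)
angular accel α = (0.8250, 0.4173, 0.2920)
ω' = ω + α·dt = (-0.1340, -0.8666, 0.9234)
q⊗(0,ω) = (0.8792838, -0.0537518, 0.9207964, 0.1900070)
q + ½dt·q⊗(0,ω), renormalized = (-0.3541, -0.4978, 0.5066, -0.6084)
a = (1.3333, -0.9333, 2.4667)
p + v·dt = (0.6480, -1.8520, 2.1640)
new velocity v' = (-1.7933, 0.5253, 0.9973)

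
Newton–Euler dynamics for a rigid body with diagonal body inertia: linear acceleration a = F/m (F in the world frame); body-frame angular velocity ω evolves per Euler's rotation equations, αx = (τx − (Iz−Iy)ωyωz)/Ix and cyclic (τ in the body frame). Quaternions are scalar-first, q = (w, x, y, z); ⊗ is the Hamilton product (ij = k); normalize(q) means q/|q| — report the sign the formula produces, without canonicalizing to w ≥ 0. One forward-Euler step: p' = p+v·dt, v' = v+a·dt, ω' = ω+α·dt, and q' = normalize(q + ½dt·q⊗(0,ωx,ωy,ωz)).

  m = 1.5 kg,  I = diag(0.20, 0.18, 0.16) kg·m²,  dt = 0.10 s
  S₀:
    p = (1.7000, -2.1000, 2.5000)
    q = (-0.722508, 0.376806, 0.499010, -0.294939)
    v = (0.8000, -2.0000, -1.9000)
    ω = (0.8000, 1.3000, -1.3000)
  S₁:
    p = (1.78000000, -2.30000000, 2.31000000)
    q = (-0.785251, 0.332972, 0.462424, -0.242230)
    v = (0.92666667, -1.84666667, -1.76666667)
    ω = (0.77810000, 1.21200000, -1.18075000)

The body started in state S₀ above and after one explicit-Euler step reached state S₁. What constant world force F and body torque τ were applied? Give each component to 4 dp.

F = (1.9000, 2.3000, 2.0000)
τ = (-0.0100, -0.2000, 0.1700)

Δω = ω₁−ω₀ = (-0.02190000, -0.08800000, 0.11925000)
ω₀×(Iω₀) = (0.0338, -0.0416, -0.0208)
τ = I·(Δω/dt) + ω₀×(Iω₀) = (-0.0100, -0.2000, 0.1700)
velocity change Δv = (0.12666667, 0.15333333, 0.13333333)
applied force F = (1.9000, 2.3000, 2.0000)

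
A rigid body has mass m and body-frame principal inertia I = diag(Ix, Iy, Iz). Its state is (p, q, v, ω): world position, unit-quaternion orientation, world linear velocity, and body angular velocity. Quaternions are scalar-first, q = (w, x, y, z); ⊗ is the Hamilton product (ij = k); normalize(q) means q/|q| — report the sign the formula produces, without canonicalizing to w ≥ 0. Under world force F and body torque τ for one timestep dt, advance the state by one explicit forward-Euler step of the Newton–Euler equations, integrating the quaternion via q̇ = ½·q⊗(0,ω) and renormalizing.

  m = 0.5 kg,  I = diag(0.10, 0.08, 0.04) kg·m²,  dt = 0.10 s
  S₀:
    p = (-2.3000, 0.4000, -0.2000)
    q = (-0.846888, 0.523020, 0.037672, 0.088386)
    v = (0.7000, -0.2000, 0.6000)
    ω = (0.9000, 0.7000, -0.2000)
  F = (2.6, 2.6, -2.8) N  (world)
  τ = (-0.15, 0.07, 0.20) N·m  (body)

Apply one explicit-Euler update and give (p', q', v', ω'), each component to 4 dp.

p' = (-2.2300, 0.3800, -0.1400)
q' = (-0.8694, 0.4806, 0.0172, 0.1133)
v' = (1.2200, 0.3200, 0.0400)
ω' = (0.7444, 0.8010, 0.3315)

p + v·dt = (-2.2300, 0.3800, -0.1400)
v + (F/m)dt = (1.2200, 0.3200, 0.0400)
α = I⁻¹(τ − ω×Iω) = (-1.5560, 1.0100, 5.3150)
new body rate ω' = (0.7444, 0.8010, 0.3315)
q⊗(0,ω) = (-0.4794112, -0.8316038, -0.4086702, 0.5015868)
q' = normalize(q + ½dt·q⊗(0,ω)) = (-0.8694, 0.4806, 0.0172, 0.1133)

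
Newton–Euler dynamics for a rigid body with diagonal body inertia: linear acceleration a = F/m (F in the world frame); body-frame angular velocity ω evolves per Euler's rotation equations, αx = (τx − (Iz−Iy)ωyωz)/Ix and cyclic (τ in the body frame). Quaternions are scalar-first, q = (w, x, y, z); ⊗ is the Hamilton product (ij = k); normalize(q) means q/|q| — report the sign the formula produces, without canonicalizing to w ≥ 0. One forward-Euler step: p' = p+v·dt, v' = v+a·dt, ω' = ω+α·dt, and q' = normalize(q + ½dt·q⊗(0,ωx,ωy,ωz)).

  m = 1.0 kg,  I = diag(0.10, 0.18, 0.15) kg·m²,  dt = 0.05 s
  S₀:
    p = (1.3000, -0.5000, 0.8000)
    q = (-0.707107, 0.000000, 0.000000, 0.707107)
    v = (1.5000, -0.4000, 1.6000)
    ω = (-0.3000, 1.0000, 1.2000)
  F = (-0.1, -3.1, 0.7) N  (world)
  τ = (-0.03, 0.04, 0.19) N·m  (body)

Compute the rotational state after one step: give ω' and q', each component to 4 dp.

(τ − ω×Iω)/I = (0.0600, 0.1222, 1.4267)
ω + α·dt = (-0.2970, 1.0061, 1.2713)
q⊗(0,ω) = (-0.8485284, -0.4949749, -0.9192391, -0.8485284)
updated quaternion q' = (-0.7277, -0.0124, -0.0230, 0.6854)

ω' = (-0.2970, 1.0061, 1.2713)
q' = (-0.7277, -0.0124, -0.0230, 0.6854)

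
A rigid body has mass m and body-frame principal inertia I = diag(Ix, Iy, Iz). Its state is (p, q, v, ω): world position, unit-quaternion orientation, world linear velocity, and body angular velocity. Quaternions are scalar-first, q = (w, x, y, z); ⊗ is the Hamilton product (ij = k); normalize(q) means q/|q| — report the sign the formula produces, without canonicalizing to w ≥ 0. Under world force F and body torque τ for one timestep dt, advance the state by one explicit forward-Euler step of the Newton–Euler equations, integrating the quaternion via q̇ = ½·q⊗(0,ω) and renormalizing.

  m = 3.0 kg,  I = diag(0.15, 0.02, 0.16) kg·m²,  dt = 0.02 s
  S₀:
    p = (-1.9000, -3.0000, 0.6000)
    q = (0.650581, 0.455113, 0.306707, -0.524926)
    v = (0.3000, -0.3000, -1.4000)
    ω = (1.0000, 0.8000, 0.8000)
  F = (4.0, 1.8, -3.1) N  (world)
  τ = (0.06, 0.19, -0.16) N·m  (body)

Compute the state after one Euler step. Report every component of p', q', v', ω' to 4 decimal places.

p' = (-1.8940, -3.0060, 0.5720)
q' = (0.6477, 0.4682, 0.3030, -0.5191)
v' = (0.3267, -0.2880, -1.4207)
ω' = (0.9961, 0.9980, 0.7930)

(τ − ω×Iω)/I = (-0.1973, 9.9000, -0.3500)
ω' = ω + α·dt = (0.9961, 0.9980, 0.7930)
Hamilton product q⊗(0,ω) = (-0.2805378, 1.3158874, -0.3685516, 0.5778482)
updated quaternion q' = (0.6477, 0.4682, 0.3030, -0.5191)
new position p' = (-1.8940, -3.0060, 0.5720)
v + (F/m)dt = (0.3267, -0.2880, -1.4207)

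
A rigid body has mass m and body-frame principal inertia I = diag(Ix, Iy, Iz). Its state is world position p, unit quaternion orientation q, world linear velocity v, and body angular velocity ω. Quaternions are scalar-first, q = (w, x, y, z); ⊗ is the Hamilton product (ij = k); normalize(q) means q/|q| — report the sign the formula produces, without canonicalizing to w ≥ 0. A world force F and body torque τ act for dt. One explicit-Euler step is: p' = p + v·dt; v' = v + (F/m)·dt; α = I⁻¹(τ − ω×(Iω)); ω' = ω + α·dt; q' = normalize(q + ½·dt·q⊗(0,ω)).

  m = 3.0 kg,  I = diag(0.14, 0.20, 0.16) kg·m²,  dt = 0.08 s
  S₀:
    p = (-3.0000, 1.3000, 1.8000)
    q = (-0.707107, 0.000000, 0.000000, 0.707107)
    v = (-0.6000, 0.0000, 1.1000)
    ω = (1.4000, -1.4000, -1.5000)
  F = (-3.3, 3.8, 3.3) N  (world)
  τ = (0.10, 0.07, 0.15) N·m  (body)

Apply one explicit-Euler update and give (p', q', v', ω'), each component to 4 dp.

(τ − ω×Iω)/I = (1.3143, 0.1400, 1.6725)
ω + α·dt = (1.5051, -1.3888, -1.3662)
Hamilton product q⊗(0,ω) = (1.0606605, 0.0000000, 1.9798996, 1.0606605)
updated quaternion q' = (-0.6614, 0.0000, 0.0788, 0.7459)
a = (-1.1000, 1.2667, 1.1000)
new position p' = (-3.0480, 1.3000, 1.8880)
v' = v + a·dt = (-0.6880, 0.1013, 1.1880)

p' = (-3.0480, 1.3000, 1.8880)
q' = (-0.6614, 0.0000, 0.0788, 0.7459)
v' = (-0.6880, 0.1013, 1.1880)
ω' = (1.5051, -1.3888, -1.3662)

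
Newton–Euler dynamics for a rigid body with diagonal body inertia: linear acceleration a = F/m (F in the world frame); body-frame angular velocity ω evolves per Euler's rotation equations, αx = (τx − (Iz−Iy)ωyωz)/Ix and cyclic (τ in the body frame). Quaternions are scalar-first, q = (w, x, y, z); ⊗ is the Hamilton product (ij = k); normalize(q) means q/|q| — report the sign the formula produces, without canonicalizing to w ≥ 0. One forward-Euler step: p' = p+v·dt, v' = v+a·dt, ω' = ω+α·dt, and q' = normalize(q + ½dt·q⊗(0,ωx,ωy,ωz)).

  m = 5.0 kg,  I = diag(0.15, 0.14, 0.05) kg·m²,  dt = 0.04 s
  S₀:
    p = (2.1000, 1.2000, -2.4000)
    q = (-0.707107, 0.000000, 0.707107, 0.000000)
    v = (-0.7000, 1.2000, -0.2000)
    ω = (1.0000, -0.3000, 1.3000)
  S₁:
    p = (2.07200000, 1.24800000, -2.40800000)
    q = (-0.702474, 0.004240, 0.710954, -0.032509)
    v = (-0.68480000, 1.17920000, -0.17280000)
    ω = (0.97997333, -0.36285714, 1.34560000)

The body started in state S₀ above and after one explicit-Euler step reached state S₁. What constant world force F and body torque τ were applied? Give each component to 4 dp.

v₁ − v₀ = (0.01520000, -0.02080000, 0.02720000)
applied force F = (1.9000, -2.6000, 3.4000)
ω₁ − ω₀ = (-0.02002667, -0.06285714, 0.04560000)
precession coupling = (0.0351, 0.1300, 0.0030)
applied torque τ = (-0.0400, -0.0900, 0.0600)

F = (1.9000, -2.6000, 3.4000)
τ = (-0.0400, -0.0900, 0.0600)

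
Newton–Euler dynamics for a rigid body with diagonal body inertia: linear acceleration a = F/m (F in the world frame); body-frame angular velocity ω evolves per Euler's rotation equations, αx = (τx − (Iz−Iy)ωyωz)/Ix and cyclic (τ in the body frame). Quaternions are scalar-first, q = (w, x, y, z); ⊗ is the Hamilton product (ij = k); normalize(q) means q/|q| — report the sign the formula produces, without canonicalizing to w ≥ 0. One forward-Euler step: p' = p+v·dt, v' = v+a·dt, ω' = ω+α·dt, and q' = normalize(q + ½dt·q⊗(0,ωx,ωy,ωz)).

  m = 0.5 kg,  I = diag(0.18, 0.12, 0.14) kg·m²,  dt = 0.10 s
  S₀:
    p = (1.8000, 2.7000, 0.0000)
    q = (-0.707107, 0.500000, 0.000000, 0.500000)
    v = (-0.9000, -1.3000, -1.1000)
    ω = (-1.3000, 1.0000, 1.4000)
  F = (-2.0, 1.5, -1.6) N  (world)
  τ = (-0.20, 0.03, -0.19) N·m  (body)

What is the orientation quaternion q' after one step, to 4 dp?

q' = (-0.7055, 0.5180, -0.1023, 0.4728)

q⊗(0,ω) = (-0.0500000, 0.4192391, -2.0571070, -0.4899498)
updated quaternion q' = (-0.7055, 0.5180, -0.1023, 0.4728)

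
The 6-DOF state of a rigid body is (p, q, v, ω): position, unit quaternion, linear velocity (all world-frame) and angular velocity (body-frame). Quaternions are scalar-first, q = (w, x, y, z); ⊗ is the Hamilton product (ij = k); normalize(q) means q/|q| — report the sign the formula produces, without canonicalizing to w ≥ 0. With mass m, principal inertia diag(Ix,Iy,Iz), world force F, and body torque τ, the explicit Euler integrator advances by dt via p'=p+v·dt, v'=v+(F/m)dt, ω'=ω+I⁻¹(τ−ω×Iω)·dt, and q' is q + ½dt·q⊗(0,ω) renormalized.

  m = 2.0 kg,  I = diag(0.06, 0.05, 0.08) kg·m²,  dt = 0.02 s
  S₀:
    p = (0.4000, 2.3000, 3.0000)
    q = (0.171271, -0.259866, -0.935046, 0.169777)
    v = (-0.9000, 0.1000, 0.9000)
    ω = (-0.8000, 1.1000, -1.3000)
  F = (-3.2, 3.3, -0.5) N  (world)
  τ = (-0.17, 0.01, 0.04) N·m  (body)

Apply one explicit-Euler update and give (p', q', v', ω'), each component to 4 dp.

a = (-1.6000, 1.6500, -0.2500)
new position p' = (0.3820, 2.3020, 3.0180)
v' = v + a·dt = (-0.9320, 0.1330, 0.8950)
ω×(Iω) gyroscopic = (-0.0429, -0.0208, 0.0088)
(τ − ω×Iω)/I = (-2.1183, 0.6160, 0.3900)
ω' = ω + α·dt = (-0.8424, 1.1123, -1.2922)
2q̇ = q⊗(0,ω) = (1.0413679, 0.8917883, -0.2852493, -1.2565417)
q' = normalize(q + ½dt·q⊗(0,ω)) = (0.1817, -0.2509, -0.9377, 0.1572)

p' = (0.3820, 2.3020, 3.0180)
q' = (0.1817, -0.2509, -0.9377, 0.1572)
v' = (-0.9320, 0.1330, 0.8950)
ω' = (-0.8424, 1.1123, -1.2922)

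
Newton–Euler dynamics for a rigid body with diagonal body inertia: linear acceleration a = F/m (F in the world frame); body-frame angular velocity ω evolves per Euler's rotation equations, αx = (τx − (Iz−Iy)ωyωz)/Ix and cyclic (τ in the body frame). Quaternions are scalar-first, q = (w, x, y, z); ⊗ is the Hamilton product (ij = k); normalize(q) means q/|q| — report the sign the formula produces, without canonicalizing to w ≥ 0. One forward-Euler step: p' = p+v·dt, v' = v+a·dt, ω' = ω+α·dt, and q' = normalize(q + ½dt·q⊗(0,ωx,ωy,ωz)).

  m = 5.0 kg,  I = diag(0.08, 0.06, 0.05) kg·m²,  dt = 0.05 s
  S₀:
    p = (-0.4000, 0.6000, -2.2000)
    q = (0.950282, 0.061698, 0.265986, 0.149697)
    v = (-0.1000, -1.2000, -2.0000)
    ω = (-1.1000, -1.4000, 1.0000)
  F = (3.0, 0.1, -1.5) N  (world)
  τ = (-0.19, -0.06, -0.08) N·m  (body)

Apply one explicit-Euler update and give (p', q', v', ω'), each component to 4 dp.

ω×(Iω) gyroscopic = (0.0140, -0.0330, -0.0308)
(τ − ω×Iω)/I = (-2.5500, -0.4500, -0.9840)
new body rate ω' = (-1.2275, -1.4225, 0.9508)
Hamilton product q⊗(0,ω) = (0.2905512, -0.5697484, -1.5567595, 1.1564894)
q' = normalize(q + ½dt·q⊗(0,ω)) = (0.9563, 0.0474, 0.2268, 0.1784)
a = F/m = (0.6000, 0.0200, -0.3000)
p' = p + v·dt = (-0.4050, 0.5400, -2.3000)
new velocity v' = (-0.0700, -1.1990, -2.0150)

p' = (-0.4050, 0.5400, -2.3000)
q' = (0.9563, 0.0474, 0.2268, 0.1784)
v' = (-0.0700, -1.1990, -2.0150)
ω' = (-1.2275, -1.4225, 0.9508)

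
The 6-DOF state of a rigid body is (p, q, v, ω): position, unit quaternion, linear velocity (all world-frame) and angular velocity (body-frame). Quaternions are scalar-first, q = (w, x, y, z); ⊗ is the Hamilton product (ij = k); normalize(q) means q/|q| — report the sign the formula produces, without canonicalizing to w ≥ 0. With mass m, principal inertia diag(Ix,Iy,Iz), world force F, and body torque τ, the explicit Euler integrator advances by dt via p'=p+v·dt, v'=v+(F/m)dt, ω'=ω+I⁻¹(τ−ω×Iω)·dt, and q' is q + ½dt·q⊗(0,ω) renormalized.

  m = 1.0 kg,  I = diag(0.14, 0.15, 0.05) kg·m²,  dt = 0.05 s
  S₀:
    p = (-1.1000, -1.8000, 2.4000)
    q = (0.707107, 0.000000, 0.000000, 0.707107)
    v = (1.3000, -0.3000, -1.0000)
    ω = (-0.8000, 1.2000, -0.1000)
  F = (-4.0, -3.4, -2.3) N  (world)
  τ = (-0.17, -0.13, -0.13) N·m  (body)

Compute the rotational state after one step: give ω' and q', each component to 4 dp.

precession coupling ω×(Iω) = (0.0120, 0.0072, -0.0096)
angular accel α = (-1.3000, -0.9147, -2.4080)
ω + α·dt = (-0.8650, 1.1543, -0.2204)
Hamilton product q⊗(0,ω) = (0.0707107, -1.4142140, 0.2828428, -0.0707107)
q' = normalize(q + ½dt·q⊗(0,ω)) = (0.7084, -0.0353, 0.0071, 0.7049)

ω' = (-0.8650, 1.1543, -0.2204)
q' = (0.7084, -0.0353, 0.0071, 0.7049)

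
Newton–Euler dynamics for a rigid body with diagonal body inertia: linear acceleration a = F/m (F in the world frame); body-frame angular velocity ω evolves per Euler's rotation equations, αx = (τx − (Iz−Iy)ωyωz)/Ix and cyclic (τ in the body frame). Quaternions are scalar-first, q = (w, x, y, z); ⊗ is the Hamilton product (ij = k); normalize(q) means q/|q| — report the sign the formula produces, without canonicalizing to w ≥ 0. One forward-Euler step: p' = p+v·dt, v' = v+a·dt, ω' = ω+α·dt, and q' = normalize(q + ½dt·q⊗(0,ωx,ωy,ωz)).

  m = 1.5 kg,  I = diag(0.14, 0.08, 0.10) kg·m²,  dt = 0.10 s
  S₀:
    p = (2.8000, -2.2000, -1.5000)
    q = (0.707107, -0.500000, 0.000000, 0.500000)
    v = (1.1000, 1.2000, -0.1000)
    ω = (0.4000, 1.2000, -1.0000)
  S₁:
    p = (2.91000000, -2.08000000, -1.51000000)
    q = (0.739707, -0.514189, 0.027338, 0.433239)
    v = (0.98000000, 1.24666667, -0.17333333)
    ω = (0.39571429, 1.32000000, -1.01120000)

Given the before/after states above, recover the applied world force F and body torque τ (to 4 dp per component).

Δv = v₁−v₀ = (-0.12000000, 0.04666667, -0.07333333)
m·(v₁−v₀)/dt = (-1.8000, 0.7000, -1.1000)
rate change Δω = (-0.00428571, 0.12000000, -0.01120000)
τ = I·(Δω/dt) + ω₀×(Iω₀) = (-0.0300, 0.0800, -0.0400)

F = (-1.8000, 0.7000, -1.1000)
τ = (-0.0300, 0.0800, -0.0400)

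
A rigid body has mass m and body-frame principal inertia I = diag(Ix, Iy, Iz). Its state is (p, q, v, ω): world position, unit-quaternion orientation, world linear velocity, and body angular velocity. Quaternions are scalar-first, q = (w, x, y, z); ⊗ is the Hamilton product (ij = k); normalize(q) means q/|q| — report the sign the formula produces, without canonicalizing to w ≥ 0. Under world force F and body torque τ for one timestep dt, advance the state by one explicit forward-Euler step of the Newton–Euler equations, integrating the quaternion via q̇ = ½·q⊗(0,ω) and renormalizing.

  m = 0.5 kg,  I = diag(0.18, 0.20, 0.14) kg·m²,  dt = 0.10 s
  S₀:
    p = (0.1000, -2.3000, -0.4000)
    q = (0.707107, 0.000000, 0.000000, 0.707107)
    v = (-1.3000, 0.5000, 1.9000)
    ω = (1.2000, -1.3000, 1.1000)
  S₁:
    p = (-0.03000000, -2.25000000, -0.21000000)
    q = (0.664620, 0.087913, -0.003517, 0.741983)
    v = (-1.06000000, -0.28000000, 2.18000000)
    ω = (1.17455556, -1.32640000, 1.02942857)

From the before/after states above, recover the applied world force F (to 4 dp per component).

velocity change Δv = (0.24000000, -0.78000000, 0.28000000)
m·(v₁−v₀)/dt = (1.2000, -3.9000, 1.4000)

F = (1.2000, -3.9000, 1.4000)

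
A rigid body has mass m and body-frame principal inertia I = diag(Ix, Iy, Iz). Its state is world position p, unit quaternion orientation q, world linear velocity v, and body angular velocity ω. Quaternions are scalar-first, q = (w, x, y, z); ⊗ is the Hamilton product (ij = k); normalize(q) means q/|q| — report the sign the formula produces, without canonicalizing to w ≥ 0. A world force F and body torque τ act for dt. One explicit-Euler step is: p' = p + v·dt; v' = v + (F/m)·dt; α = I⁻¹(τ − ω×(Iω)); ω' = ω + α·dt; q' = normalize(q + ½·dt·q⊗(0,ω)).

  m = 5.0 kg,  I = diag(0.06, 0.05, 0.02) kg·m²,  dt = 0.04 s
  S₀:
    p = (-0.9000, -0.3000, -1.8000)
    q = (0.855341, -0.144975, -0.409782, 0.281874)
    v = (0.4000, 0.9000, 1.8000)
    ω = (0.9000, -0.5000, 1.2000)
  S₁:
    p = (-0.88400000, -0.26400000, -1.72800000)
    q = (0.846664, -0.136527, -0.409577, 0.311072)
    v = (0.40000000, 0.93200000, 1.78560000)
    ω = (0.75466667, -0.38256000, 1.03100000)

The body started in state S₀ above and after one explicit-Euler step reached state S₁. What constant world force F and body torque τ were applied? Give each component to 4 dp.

v₁ − v₀ = (0.00000000, 0.03200000, -0.01440000)
m·(v₁−v₀)/dt = (0.0000, 4.0000, -1.8000)
ω₁ − ω₀ = (-0.14533333, 0.11744000, -0.16900000)
gyro term ω₀×Iω₀ = (0.0180, 0.0432, 0.0045)
I·α + gyro = (-0.2000, 0.1900, -0.0800)

F = (0.0000, 4.0000, -1.8000)
τ = (-0.2000, 0.1900, -0.0800)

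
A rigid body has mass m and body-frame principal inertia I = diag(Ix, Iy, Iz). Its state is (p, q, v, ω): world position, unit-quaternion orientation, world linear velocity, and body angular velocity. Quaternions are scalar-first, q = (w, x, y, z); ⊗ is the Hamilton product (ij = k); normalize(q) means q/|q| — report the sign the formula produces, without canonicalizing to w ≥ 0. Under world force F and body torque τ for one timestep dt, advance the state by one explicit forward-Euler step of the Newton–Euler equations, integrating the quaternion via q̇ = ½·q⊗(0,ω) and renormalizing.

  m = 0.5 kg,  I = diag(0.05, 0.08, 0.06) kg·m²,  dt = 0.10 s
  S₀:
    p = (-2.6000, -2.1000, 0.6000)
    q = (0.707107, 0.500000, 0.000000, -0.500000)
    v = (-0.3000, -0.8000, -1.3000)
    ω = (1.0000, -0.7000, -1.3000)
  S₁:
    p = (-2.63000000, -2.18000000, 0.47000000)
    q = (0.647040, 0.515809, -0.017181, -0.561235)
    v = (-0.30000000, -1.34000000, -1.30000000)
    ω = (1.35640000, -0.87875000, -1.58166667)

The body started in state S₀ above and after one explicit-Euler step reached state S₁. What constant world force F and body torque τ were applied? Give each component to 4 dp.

Δv = v₁−v₀ = (0.00000000, -0.54000000, 0.00000000)
applied force F = (0.0000, -2.7000, 0.0000)
rate change Δω = (0.35640000, -0.17875000, -0.28166667)
gyro term ω₀×Iω₀ = (-0.0182, 0.0130, -0.0210)
I·α + gyro = (0.1600, -0.1300, -0.1900)

F = (0.0000, -2.7000, 0.0000)
τ = (0.1600, -0.1300, -0.1900)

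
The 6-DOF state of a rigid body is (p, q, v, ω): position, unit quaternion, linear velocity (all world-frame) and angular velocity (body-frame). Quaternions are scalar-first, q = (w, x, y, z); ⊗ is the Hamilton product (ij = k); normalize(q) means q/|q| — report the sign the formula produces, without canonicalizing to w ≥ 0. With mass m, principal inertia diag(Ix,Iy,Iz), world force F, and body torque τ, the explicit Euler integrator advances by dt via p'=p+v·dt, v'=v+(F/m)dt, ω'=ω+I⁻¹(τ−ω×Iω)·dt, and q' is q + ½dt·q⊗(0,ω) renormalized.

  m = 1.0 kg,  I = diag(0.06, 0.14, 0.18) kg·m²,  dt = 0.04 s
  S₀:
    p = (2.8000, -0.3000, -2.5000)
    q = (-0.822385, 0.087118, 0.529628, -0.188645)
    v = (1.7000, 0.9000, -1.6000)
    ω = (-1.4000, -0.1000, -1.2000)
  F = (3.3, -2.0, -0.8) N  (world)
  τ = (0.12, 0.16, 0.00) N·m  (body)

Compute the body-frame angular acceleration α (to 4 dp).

α = (1.9200, 2.5829, -0.0622)

precession coupling ω×(Iω) = (0.0048, -0.2016, 0.0112)
angular accel α = (1.9200, 2.5829, -0.0622)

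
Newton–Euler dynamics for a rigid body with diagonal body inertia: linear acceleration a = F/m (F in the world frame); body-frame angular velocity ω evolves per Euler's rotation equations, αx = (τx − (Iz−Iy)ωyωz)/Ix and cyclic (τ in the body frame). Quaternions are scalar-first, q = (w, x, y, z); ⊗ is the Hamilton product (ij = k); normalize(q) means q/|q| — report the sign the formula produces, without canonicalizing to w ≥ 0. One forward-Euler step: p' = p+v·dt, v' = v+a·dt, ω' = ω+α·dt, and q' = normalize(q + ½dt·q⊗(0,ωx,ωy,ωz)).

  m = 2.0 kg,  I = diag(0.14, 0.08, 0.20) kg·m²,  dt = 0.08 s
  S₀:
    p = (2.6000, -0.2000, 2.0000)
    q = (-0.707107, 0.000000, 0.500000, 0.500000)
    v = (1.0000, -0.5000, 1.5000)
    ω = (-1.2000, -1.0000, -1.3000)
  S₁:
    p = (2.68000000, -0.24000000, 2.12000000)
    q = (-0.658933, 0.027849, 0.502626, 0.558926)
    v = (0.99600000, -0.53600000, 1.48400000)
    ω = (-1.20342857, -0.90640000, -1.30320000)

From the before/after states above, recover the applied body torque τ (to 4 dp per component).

τ = (0.1500, 0.0000, -0.0800)

Δω = ω₁−ω₀ = (-0.00342857, 0.09360000, -0.00320000)
precession coupling = (0.1560, -0.0936, -0.0720)
I·α + gyro = (0.1500, 0.0000, -0.0800)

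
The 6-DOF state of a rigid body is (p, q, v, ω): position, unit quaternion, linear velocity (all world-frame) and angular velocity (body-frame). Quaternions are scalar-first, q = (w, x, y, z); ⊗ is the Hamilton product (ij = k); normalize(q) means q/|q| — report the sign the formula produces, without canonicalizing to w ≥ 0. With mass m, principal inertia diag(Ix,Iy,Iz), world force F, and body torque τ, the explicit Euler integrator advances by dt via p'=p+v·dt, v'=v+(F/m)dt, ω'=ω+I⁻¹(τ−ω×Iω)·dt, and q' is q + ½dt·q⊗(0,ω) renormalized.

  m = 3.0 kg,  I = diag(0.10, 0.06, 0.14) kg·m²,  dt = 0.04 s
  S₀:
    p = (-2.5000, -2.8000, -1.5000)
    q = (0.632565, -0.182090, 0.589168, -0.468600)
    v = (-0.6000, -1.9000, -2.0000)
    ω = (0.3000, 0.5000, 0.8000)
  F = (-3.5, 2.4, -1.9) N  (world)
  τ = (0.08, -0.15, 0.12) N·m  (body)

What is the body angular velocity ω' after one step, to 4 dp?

ω' = (0.3192, 0.4064, 0.8360)

α = I⁻¹(τ − ω×Iω) = (0.4800, -2.3400, 0.9000)
ω + α·dt = (0.3192, 0.4064, 0.8360)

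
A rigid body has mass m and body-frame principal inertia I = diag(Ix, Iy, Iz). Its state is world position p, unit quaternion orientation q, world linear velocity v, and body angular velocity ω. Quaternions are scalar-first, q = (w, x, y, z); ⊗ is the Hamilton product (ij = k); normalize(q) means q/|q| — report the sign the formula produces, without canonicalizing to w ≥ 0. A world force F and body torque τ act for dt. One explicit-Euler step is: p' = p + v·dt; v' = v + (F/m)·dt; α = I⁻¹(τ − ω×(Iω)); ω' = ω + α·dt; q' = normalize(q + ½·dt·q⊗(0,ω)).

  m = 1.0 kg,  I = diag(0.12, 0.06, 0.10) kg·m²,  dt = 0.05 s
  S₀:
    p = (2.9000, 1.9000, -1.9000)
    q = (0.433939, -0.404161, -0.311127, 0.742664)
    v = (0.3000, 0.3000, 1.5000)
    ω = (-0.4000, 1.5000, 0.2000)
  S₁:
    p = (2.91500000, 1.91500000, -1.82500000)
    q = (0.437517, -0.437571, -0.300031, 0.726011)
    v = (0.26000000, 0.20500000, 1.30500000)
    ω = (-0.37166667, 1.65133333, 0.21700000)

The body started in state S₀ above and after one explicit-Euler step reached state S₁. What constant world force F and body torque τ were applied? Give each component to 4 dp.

rate change Δω = (0.02833333, 0.15133333, 0.01700000)
applied torque τ = (0.0800, 0.1800, 0.0700)
Δv = v₁−v₀ = (-0.04000000, -0.09500000, -0.19500000)
m·(v₁−v₀)/dt = (-0.8000, -1.9000, -3.9000)

F = (-0.8000, -1.9000, -3.9000)
τ = (0.0800, 0.1800, 0.0700)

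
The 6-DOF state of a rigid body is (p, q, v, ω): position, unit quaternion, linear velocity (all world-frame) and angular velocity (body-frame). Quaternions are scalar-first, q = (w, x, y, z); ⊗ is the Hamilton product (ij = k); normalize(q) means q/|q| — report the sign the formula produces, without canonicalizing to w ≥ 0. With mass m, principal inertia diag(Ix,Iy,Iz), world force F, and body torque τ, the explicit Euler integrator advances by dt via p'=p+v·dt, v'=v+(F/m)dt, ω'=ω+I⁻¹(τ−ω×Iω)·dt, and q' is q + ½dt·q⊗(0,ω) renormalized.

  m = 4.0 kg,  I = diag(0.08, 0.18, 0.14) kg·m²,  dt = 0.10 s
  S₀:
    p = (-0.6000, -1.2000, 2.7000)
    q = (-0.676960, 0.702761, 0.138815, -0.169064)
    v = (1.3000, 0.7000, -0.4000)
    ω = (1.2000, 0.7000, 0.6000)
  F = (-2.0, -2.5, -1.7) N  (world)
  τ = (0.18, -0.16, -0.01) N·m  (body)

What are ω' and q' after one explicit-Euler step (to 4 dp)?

ω' = (1.4460, 0.6351, 0.5329)
q' = (-0.7169, 0.6703, 0.0837, -0.1726)

gyro term ω×Iω = (-0.0168, -0.0432, 0.0840)
angular accel α = (2.4600, -0.6489, -0.6714)
new body rate ω' = (1.4460, 0.6351, 0.5329)
2q̇ = q⊗(0,ω) = (-0.8390453, -0.6107182, -1.0984054, -0.0808213)
updated quaternion q' = (-0.7169, 0.6703, 0.0837, -0.1726)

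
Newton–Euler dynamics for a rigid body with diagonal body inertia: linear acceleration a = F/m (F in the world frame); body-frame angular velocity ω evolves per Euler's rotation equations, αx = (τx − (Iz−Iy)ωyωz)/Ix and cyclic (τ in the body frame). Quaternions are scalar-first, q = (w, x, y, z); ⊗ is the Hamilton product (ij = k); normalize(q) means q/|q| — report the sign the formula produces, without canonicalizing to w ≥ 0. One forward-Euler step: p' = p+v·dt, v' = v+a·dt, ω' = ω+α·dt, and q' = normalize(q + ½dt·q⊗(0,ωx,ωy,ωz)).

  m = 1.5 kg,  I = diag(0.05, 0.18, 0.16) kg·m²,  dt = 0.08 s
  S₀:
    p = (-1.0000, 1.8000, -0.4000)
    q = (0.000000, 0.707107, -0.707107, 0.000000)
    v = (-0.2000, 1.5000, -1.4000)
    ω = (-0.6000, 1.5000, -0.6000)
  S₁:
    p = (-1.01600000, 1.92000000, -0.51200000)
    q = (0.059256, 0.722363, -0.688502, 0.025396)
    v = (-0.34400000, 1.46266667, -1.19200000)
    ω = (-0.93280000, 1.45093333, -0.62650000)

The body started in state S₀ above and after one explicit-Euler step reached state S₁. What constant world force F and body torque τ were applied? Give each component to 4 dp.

velocity change Δv = (-0.14400000, -0.03733333, 0.20800000)
applied force F = (-2.7000, -0.7000, 3.9000)
ω₁ − ω₀ = (-0.33280000, -0.04906667, -0.02650000)
τ = I·(Δω/dt) + ω₀×(Iω₀) = (-0.1900, -0.1500, -0.1700)

F = (-2.7000, -0.7000, 3.9000)
τ = (-0.1900, -0.1500, -0.1700)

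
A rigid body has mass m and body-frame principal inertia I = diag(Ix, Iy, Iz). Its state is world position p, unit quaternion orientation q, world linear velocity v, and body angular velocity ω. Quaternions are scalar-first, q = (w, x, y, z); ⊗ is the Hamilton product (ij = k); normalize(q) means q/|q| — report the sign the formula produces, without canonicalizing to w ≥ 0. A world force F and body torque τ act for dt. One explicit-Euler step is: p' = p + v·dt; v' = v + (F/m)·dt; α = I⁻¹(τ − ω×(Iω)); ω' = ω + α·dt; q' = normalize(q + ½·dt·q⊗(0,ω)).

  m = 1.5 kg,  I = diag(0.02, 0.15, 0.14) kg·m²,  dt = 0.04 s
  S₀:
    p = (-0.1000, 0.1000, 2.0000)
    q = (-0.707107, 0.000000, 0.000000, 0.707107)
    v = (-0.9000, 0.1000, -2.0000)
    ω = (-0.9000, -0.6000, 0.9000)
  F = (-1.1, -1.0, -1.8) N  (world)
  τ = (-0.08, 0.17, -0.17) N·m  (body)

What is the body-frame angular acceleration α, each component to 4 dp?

ω×(Iω) gyroscopic = (0.0054, 0.0972, 0.0702)
(τ − ω×Iω)/I = (-4.2700, 0.4853, -1.7157)

α = (-4.2700, 0.4853, -1.7157)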